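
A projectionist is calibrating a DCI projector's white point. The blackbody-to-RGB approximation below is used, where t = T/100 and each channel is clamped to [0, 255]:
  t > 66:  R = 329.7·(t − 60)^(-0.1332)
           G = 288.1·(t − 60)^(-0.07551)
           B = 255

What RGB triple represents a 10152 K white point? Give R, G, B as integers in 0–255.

R=201, G=217, B=255

t = 10152/100 = 101.52; the t > 66 branch applies.
R = 329.7·(101.52 − 60)^(-0.1332) = 329.7·41.52^(-0.1332) = 329.7·0.60876 = 200.709.
G = 288.1·(101.52 − 60)^(-0.07551) = 288.1·41.52^(-0.07551) = 288.1·0.75475 = 217.445.
B = 255 by definition for t > 66.
Rounded: (201, 217, 255).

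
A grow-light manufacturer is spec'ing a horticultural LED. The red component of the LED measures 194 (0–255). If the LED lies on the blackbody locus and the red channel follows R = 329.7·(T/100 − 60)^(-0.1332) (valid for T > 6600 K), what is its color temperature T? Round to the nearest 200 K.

11400 K

(t − 60)^(-0.1332) = 194/329.7 = 0.58841.
t − 60 = 0.58841^(1/-0.1332) = 0.58841^(-7.508) = 53.593, so t = 113.593.
T = 100·t = 11359 K → 11400 K to the nearest 200 K.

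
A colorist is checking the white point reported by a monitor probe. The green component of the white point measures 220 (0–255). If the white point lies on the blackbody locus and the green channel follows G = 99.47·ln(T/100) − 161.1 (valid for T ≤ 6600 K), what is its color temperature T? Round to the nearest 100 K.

ln t = (220 + 161.1) / 99.47 = 3.8313.
t = e^3.8313 = 46.123.
T = 100·t = 4612 K → 4600 K to the nearest 100 K.

4600 K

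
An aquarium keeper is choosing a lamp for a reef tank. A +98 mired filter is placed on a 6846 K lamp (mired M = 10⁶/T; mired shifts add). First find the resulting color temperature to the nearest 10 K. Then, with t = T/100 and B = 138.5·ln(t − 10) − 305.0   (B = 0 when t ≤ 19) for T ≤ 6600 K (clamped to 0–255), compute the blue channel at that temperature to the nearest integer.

171

M_in = 10⁶/6846 = 146.07; M_out = 146.07 + (+98) = 244.07.
T_out = 10⁶/244.07 = 4097.2 K → 4100 K; t = 41.
B = 138.5·ln(41 − 10) − 305.0 = 138.5·ln 31 − 305.0 = 138.5·3.4340 − 305.0 = 170.607.
Rounded: 171.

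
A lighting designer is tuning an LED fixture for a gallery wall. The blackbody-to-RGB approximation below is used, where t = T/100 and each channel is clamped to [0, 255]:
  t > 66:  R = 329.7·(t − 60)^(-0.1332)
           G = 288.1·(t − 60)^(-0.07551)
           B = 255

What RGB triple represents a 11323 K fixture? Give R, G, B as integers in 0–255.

t = 11323/100 = 113.23; the t > 66 branch applies.
R = 329.7·(113.23 − 60)^(-0.1332) = 329.7·53.23^(-0.1332) = 329.7·0.58895 = 194.176.
G = 288.1·(113.23 − 60)^(-0.07551) = 288.1·53.23^(-0.07551) = 288.1·0.74073 = 213.403.
B = 255 by definition for t > 66.
Rounded: (194, 213, 255).

R=194, G=213, B=255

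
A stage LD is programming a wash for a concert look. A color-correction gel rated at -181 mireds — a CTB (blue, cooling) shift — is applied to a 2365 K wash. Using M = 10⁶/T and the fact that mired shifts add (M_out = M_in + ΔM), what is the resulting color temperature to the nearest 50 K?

4150 K

M_in = 10⁶/2365 = 422.83 mireds.
M_out = 422.83 + (-181) = 241.83 mireds.
T_out = 10⁶/241.83 = 4135.1 K → 4150 K.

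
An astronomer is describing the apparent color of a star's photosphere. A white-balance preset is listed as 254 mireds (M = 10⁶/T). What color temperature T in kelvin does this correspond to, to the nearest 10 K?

3940 K

T = 10⁶ / 254 = 3937.01 K → 3940 K.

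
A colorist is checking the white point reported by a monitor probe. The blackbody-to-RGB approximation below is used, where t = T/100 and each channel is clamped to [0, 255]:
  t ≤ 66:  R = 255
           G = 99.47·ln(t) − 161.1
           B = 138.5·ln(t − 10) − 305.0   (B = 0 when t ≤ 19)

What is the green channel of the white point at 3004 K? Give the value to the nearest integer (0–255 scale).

177

t = 3004/100 = 30.04; the t ≤ 66 branch applies.
G = 99.47·ln 30.04 − 161.1 = 99.47·3.4025 − 161.1 = 177.350.
Rounded: 177.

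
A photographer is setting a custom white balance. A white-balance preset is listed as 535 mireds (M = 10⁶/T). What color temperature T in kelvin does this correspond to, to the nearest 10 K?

T = 10⁶ / 535 = 1869.16 K → 1870 K.

1870 K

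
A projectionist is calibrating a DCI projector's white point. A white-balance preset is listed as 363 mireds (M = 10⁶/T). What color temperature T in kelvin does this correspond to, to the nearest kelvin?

T = 10⁶ / 363 = 2754.82 K → 2755 K.

2755 K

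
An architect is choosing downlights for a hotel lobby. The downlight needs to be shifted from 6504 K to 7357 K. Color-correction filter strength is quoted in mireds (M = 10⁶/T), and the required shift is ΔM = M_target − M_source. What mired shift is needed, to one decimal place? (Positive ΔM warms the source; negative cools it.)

-17.8 mireds

M_source = 10⁶/6504 = 153.752; M_target = 10⁶/7357 = 135.925.
ΔM = 135.925 − 153.752 = -17.827 → -17.8 mireds, a cooling shift.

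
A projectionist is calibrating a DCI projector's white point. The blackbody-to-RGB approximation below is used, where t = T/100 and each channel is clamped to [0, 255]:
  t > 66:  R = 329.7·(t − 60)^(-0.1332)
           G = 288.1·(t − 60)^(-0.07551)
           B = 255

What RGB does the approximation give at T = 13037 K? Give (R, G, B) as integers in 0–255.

(187, 209, 255)

t = 13037/100 = 130.37; the t > 66 branch applies.
R = 329.7·(130.37 − 60)^(-0.1332) = 329.7·70.37^(-0.1332) = 329.7·0.56745 = 187.088.
G = 288.1·(130.37 − 60)^(-0.07551) = 288.1·70.37^(-0.07551) = 288.1·0.72528 = 208.952.
B = 255 by definition for t > 66.
Rounded: (187, 209, 255).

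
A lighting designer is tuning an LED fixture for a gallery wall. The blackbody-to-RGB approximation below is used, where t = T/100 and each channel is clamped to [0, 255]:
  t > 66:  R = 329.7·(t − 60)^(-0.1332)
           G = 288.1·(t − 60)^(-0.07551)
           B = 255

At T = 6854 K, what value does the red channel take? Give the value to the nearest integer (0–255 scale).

248

t = 6854/100 = 68.54; the t > 66 branch applies.
R = 329.7·(68.54 − 60)^(-0.1332) = 329.7·8.54^(-0.1332) = 329.7·0.75150 = 247.770.
Rounded: 248.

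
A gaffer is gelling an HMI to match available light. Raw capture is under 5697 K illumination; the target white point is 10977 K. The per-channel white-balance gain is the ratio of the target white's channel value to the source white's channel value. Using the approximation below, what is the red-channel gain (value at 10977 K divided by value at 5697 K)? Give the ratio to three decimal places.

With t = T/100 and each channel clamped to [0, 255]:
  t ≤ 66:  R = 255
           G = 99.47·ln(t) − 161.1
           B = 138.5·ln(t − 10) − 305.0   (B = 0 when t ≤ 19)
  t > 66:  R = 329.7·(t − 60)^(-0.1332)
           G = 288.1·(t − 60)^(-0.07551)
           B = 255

At 5697 K (t = 56.97):
  R = 255 by definition for t ≤ 66.
At 10977 K (t = 109.77):
  R = 329.7·(109.77 − 60)^(-0.1332) = 329.7·49.77^(-0.1332) = 329.7·0.59424 = 195.922.
Gain = 195.922 / 255.000 = 0.7683 → 0.768.

0.768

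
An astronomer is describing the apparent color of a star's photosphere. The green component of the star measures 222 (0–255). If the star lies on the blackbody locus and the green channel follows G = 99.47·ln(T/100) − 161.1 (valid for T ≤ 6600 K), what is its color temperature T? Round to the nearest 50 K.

ln t = (222 + 161.1) / 99.47 = 3.8514.
t = e^3.8514 = 47.059.
T = 100·t = 4706 K → 4700 K to the nearest 50 K.

4700 K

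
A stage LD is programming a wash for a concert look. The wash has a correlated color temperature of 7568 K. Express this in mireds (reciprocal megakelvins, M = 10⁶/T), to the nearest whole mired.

132 mireds

M = 10⁶ / 7568 = 132.135 → 132 mireds.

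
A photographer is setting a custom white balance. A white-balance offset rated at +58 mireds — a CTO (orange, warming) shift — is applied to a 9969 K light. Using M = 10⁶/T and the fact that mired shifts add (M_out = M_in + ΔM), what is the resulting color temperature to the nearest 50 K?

M_in = 10⁶/9969 = 100.31 mireds.
M_out = 100.31 + (+58) = 158.31 mireds.
T_out = 10⁶/158.31 = 6316.7 K → 6300 K.

6300 K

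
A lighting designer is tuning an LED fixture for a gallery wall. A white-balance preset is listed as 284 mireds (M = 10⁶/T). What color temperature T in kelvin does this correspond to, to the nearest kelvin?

3521 K

T = 10⁶ / 284 = 3521.13 K → 3521 K.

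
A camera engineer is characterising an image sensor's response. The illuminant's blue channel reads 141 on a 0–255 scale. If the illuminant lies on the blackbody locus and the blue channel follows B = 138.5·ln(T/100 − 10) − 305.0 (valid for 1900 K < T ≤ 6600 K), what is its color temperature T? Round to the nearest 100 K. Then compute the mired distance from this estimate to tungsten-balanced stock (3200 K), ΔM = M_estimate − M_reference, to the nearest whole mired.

-27 mireds

ln(t − 10) = (141 + 305.0) / 138.5 = 3.2202.
t − 10 = e^3.2202 = 25.034, so t = 35.034.
T = 100·t = 3503 K → 3500 K to the nearest 100 K.
M_estimate = 10⁶/3500 = 285.71; M_reference = 10⁶/3200 = 312.50.
ΔM = 285.71 − 312.50 = -26.79 → -27 mireds.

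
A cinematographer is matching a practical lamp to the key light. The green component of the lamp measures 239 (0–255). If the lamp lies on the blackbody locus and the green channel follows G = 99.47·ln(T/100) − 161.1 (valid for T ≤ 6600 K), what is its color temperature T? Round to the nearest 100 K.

ln t = (239 + 161.1) / 99.47 = 4.0223.
t = e^4.0223 = 55.830.
T = 100·t = 5583 K → 5600 K to the nearest 100 K.

5600 K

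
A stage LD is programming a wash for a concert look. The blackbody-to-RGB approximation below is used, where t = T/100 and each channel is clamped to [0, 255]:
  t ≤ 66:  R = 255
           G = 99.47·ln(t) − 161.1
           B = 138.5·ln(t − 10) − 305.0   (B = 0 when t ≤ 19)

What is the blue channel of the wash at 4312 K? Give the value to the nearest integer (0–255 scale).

180

t = 4312/100 = 43.12; the t ≤ 66 branch applies.
B = 138.5·ln(43.12 − 10) − 305.0 = 138.5·ln 33.12 − 305.0 = 138.5·3.5001 − 305.0 = 179.769.
Rounded: 180.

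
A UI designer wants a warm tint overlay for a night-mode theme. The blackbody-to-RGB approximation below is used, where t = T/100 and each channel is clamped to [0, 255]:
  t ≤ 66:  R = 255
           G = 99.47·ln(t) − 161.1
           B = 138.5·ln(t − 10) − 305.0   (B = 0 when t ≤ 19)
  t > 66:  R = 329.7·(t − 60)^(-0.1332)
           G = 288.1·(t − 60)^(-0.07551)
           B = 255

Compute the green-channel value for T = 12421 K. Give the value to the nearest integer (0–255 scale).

210

t = 12421/100 = 124.21; the t > 66 branch applies.
G = 288.1·(124.21 − 60)^(-0.07551) = 288.1·64.21^(-0.07551) = 288.1·0.73031 = 210.403.
Rounded: 210.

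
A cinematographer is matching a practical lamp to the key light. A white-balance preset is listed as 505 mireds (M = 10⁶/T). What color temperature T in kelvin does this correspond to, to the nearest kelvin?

T = 10⁶ / 505 = 1980.20 K → 1980 K.

1980 K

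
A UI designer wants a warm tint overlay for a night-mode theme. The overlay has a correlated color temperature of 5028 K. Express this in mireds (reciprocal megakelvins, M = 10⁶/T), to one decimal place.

198.9 mireds

M = 10⁶ / 5028 = 198.886 → 198.9 mireds.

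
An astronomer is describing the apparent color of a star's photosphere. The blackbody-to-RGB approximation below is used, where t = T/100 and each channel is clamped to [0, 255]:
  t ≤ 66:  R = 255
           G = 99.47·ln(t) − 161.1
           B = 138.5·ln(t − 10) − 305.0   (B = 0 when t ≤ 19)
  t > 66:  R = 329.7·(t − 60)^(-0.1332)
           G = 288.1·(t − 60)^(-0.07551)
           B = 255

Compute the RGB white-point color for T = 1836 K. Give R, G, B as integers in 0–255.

R=255, G=128, B=0

t = 1836/100 = 18.36; the t ≤ 66 branch applies.
R = 255 by definition for t ≤ 66.
G = 99.47·ln 18.36 − 161.1 = 99.47·2.9102 − 161.1 = 128.375.
t = 18.36 ≤ 19, so B = 0.
Rounded: (255, 128, 0).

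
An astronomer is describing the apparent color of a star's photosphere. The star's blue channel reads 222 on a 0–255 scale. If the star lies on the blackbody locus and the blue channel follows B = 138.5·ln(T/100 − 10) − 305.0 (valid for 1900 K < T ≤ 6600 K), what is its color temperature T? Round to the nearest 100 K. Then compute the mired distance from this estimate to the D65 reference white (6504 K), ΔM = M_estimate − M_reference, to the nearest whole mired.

+28 mireds

ln(t − 10) = (222 + 305.0) / 138.5 = 3.8051.
t − 10 = e^3.8051 = 44.928, so t = 54.928.
T = 100·t = 5493 K → 5500 K to the nearest 100 K.
M_estimate = 10⁶/5500 = 181.82; M_reference = 10⁶/6504 = 153.75.
ΔM = 181.82 − 153.75 = 28.07 → +28 mireds.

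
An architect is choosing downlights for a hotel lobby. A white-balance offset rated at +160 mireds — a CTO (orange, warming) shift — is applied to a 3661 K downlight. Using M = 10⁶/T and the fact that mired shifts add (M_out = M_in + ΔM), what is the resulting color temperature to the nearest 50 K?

M_in = 10⁶/3661 = 273.15 mireds.
M_out = 273.15 + (+160) = 433.15 mireds.
T_out = 10⁶/433.15 = 2308.7 K → 2300 K.

2300 K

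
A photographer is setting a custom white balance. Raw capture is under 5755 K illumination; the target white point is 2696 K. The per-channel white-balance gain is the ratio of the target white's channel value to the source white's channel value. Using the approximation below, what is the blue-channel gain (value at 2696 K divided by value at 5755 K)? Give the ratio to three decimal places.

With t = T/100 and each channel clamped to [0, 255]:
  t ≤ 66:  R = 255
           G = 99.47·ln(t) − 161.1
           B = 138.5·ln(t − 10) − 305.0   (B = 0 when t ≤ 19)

At 5755 K (t = 57.55):
  B = 138.5·ln(57.55 − 10) − 305.0 = 138.5·ln 47.55 − 305.0 = 138.5·3.8618 − 305.0 = 229.857.
At 2696 K (t = 26.96):
  B = 138.5·ln(26.96 − 10) − 305.0 = 138.5·ln 16.96 − 305.0 = 138.5·2.8309 − 305.0 = 87.074.
Gain = 87.074 / 229.857 = 0.3788 → 0.379.

0.379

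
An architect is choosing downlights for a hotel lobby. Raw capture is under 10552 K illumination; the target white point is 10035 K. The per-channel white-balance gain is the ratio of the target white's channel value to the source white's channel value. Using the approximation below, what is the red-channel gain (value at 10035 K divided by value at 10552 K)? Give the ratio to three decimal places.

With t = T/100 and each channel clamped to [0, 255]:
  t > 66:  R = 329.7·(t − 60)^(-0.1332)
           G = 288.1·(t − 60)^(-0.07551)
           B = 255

At 10552 K (t = 105.52):
  R = 329.7·(105.52 − 60)^(-0.1332) = 329.7·45.52^(-0.1332) = 329.7·0.60135 = 198.265.
At 10035 K (t = 100.35):
  R = 329.7·(100.35 − 60)^(-0.1332) = 329.7·40.35^(-0.1332) = 329.7·0.61109 = 201.475.
Gain = 201.475 / 198.265 = 1.0162 → 1.016.

1.016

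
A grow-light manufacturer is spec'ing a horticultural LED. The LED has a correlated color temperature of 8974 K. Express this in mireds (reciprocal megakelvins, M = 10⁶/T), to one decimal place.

111.4 mireds

M = 10⁶ / 8974 = 111.433 → 111.4 mireds.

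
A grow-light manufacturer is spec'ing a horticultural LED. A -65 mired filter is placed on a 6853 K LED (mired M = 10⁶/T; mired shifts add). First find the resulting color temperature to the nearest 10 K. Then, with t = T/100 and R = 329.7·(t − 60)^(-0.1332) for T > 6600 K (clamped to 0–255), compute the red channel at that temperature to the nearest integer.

M_in = 10⁶/6853 = 145.92; M_out = 145.92 + (-65) = 80.92.
T_out = 10⁶/80.92 = 12357.7 K → 12360 K; t = 123.6.
R = 329.7·(123.6 − 60)^(-0.1332) = 329.7·63.6^(-0.1332) = 329.7·0.57515 = 189.626.
Rounded: 190.

190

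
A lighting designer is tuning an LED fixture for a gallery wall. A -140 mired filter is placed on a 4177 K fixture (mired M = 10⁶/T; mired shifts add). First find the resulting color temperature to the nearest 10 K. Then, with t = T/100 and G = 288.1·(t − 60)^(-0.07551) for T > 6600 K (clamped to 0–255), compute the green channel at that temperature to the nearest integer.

218

M_in = 10⁶/4177 = 239.41; M_out = 239.41 + (-140) = 99.41.
T_out = 10⁶/99.41 = 10059.7 K → 10060 K; t = 100.6.
G = 288.1·(100.6 − 60)^(-0.07551) = 288.1·40.6^(-0.07551) = 288.1·0.75603 = 217.813.
Rounded: 218.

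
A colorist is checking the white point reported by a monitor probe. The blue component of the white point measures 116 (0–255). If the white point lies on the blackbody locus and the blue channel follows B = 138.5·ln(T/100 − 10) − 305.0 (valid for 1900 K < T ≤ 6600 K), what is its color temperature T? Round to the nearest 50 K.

ln(t − 10) = (116 + 305.0) / 138.5 = 3.0397.
t − 10 = e^3.0397 = 20.899, so t = 30.899.
T = 100·t = 3090 K → 3100 K to the nearest 50 K.

3100 K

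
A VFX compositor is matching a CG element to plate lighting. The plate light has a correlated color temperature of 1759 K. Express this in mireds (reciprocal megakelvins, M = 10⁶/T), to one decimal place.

568.5 mireds

M = 10⁶ / 1759 = 568.505 → 568.5 mireds.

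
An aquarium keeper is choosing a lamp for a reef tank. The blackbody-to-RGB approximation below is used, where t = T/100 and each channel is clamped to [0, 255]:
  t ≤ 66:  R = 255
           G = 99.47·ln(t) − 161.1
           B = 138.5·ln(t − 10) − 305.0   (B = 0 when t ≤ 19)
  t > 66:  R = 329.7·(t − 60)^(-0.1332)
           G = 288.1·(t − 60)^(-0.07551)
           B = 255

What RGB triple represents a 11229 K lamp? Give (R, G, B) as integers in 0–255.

t = 11229/100 = 112.29; the t > 66 branch applies.
R = 329.7·(112.29 − 60)^(-0.1332) = 329.7·52.29^(-0.1332) = 329.7·0.59035 = 194.637.
G = 288.1·(112.29 − 60)^(-0.07551) = 288.1·52.29^(-0.07551) = 288.1·0.74172 = 213.691.
B = 255 by definition for t > 66.
Rounded: (195, 214, 255).

(195, 214, 255)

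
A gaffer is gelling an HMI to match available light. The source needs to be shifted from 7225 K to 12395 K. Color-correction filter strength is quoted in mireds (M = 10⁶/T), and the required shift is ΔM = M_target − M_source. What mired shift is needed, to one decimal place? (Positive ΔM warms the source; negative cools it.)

M_source = 10⁶/7225 = 138.408; M_target = 10⁶/12395 = 80.678.
ΔM = 80.678 − 138.408 = -57.731 → -57.7 mireds, a cooling shift.

-57.7 mireds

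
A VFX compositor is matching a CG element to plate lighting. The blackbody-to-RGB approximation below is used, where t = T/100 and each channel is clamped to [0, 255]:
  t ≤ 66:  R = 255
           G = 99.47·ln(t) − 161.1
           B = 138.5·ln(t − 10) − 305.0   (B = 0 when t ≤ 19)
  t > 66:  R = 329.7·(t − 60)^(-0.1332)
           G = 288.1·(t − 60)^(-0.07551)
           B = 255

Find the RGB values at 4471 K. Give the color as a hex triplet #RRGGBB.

#FFD9BA

t = 4471/100 = 44.71; the t ≤ 66 branch applies.
R = 255 by definition for t ≤ 66.
G = 99.47·ln 44.71 − 161.1 = 99.47·3.8002 − 161.1 = 216.906.
B = 138.5·ln(44.71 − 10) − 305.0 = 138.5·ln 34.71 − 305.0 = 138.5·3.5470 − 305.0 = 186.263.
Rounded: (255, 217, 186).
In hex: #FFD9BA.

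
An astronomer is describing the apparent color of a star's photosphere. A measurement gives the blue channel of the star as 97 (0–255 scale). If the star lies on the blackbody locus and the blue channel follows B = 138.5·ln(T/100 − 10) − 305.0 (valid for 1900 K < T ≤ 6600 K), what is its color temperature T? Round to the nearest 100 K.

ln(t − 10) = (97 + 305.0) / 138.5 = 2.9025.
t − 10 = e^2.9025 = 18.220, so t = 28.220.
T = 100·t = 2822 K → 2800 K to the nearest 100 K.

2800 K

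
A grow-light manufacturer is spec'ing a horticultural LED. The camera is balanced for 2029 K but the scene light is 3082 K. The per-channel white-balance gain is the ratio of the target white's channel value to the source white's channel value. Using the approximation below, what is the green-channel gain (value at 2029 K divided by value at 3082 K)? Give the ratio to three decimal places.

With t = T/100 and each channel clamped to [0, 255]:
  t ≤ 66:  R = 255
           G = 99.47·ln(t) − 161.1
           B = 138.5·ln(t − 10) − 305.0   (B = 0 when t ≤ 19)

At 3082 K (t = 30.82):
  G = 99.47·ln 30.82 − 161.1 = 99.47·3.4282 − 161.1 = 179.899.
At 2029 K (t = 20.29):
  G = 99.47·ln 20.29 − 161.1 = 99.47·3.0101 − 161.1 = 138.317.
Gain = 138.317 / 179.899 = 0.7689 → 0.769.

0.769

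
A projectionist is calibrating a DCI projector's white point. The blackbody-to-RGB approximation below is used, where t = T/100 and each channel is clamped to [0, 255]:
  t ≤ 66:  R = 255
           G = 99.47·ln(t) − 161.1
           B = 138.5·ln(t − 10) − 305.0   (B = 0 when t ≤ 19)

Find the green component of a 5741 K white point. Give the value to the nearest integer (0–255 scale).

t = 5741/100 = 57.41; the t ≤ 66 branch applies.
G = 99.47·ln 57.41 − 161.1 = 99.47·4.0502 − 161.1 = 241.775.
Rounded: 242.

242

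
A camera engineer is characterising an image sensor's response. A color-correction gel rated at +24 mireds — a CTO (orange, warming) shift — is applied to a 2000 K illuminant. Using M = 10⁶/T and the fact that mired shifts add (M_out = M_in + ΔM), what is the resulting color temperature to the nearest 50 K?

M_in = 10⁶/2000 = 500.00 mireds.
M_out = 500.00 + (+24) = 524.00 mireds.
T_out = 10⁶/524.00 = 1908.4 K → 1900 K.

1900 K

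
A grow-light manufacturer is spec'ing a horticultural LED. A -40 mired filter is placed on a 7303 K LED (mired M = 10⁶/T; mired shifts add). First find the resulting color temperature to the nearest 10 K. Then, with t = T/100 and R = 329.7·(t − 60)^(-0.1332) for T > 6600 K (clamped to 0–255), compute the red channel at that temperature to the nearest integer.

200

M_in = 10⁶/7303 = 136.93; M_out = 136.93 + (-40) = 96.93.
T_out = 10⁶/96.93 = 10316.7 K → 10320 K; t = 103.2.
R = 329.7·(103.2 − 60)^(-0.1332) = 329.7·43.2^(-0.1332) = 329.7·0.60555 = 199.651.
Rounded: 200.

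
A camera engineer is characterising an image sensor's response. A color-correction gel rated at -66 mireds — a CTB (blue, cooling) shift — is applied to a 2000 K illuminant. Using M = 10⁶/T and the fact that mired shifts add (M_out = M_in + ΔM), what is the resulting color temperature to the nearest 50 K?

2300 K

M_in = 10⁶/2000 = 500.00 mireds.
M_out = 500.00 + (-66) = 434.00 mireds.
T_out = 10⁶/434.00 = 2304.1 K → 2300 K.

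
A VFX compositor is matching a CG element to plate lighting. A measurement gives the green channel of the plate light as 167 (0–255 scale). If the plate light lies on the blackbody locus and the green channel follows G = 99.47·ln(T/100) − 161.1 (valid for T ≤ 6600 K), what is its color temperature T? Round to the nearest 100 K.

ln t = (167 + 161.1) / 99.47 = 3.2985.
t = e^3.2985 = 27.072.
T = 100·t = 2707 K → 2700 K to the nearest 100 K.

2700 K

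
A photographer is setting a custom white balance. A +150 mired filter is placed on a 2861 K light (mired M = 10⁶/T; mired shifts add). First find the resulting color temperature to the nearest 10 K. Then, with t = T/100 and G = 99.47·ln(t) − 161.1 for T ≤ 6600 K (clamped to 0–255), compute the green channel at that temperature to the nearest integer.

M_in = 10⁶/2861 = 349.53; M_out = 349.53 + (+150) = 499.53.
T_out = 10⁶/499.53 = 2001.9 K → 2000 K; t = 20.
G = 99.47·ln 20 − 161.1 = 99.47·2.9957 − 161.1 = 136.885.
Rounded: 137.

137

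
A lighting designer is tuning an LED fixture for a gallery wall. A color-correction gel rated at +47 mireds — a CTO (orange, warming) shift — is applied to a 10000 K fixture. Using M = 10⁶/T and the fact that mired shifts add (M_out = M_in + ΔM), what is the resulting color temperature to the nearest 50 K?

6800 K

M_in = 10⁶/10000 = 100.00 mireds.
M_out = 100.00 + (+47) = 147.00 mireds.
T_out = 10⁶/147.00 = 6802.7 K → 6800 K.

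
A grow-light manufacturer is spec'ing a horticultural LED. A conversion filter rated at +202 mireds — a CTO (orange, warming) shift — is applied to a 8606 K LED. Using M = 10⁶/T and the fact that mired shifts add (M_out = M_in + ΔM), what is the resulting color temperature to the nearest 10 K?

M_in = 10⁶/8606 = 116.20 mireds.
M_out = 116.20 + (+202) = 318.20 mireds.
T_out = 10⁶/318.20 = 3142.7 K → 3140 K.

3140 K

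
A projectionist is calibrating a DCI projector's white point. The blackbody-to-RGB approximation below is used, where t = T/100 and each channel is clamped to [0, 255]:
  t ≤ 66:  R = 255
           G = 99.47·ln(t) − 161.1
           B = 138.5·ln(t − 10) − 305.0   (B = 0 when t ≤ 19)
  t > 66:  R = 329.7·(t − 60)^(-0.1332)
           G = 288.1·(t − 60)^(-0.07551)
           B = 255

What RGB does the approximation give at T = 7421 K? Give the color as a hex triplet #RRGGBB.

#E8ECFF

t = 7421/100 = 74.21; the t > 66 branch applies.
R = 329.7·(74.21 − 60)^(-0.1332) = 329.7·14.21^(-0.1332) = 329.7·0.70222 = 231.523.
G = 288.1·(74.21 − 60)^(-0.07551) = 288.1·14.21^(-0.07551) = 288.1·0.81840 = 235.782.
B = 255 by definition for t > 66.
Rounded: (232, 236, 255).
In hex: #E8ECFF.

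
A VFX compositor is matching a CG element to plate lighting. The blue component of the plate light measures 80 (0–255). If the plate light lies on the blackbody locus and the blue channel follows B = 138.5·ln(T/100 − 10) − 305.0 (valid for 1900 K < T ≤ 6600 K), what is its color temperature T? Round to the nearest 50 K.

ln(t − 10) = (80 + 305.0) / 138.5 = 2.7798.
t − 10 = e^2.7798 = 16.116, so t = 26.116.
T = 100·t = 2612 K → 2600 K to the nearest 50 K.

2600 K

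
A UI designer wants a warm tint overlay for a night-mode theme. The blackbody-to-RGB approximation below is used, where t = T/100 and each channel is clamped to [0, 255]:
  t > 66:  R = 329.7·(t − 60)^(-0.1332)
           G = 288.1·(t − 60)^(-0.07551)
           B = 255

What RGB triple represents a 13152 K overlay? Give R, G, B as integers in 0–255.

t = 13152/100 = 131.52; the t > 66 branch applies.
R = 329.7·(131.52 − 60)^(-0.1332) = 329.7·71.52^(-0.1332) = 329.7·0.56623 = 186.685.
G = 288.1·(131.52 − 60)^(-0.07551) = 288.1·71.52^(-0.07551) = 288.1·0.72439 = 208.697.
B = 255 by definition for t > 66.
Rounded: (187, 209, 255).

R=187, G=209, B=255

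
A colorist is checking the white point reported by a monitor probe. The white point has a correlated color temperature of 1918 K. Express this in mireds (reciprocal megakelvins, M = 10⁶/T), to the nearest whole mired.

521 mireds

M = 10⁶ / 1918 = 521.376 → 521 mireds.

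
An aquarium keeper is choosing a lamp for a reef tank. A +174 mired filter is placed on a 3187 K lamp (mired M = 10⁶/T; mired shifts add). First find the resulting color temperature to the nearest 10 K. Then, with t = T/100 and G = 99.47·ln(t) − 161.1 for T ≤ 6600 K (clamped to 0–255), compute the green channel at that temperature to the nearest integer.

139

M_in = 10⁶/3187 = 313.77; M_out = 313.77 + (+174) = 487.77.
T_out = 10⁶/487.77 = 2050.1 K → 2050 K; t = 20.5.
G = 99.47·ln 20.5 − 161.1 = 99.47·3.0204 − 161.1 = 139.342.
Rounded: 139.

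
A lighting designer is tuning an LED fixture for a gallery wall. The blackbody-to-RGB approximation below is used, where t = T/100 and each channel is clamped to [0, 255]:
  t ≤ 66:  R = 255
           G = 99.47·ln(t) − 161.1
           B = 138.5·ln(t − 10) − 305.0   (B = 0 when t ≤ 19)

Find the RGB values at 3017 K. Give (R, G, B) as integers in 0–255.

(255, 178, 111)

t = 3017/100 = 30.17; the t ≤ 66 branch applies.
R = 255 by definition for t ≤ 66.
G = 99.47·ln 30.17 − 161.1 = 99.47·3.4068 − 161.1 = 177.779.
B = 138.5·ln(30.17 − 10) − 305.0 = 138.5·ln 20.17 − 305.0 = 138.5·3.0042 − 305.0 = 111.081.
Rounded: (255, 178, 111).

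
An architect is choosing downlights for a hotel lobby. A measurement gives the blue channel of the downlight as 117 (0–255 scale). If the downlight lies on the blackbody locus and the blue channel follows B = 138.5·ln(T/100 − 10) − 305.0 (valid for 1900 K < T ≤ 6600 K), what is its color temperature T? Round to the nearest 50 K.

ln(t − 10) = (117 + 305.0) / 138.5 = 3.0469.
t − 10 = e^3.0469 = 21.051, so t = 31.051.
T = 100·t = 3105 K → 3100 K to the nearest 50 K.

3100 K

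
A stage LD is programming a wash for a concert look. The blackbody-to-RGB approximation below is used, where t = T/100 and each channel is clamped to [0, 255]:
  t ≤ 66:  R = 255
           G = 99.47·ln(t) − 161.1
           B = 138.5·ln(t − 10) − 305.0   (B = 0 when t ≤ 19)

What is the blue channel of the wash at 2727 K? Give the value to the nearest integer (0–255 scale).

t = 2727/100 = 27.27; the t ≤ 66 branch applies.
B = 138.5·ln(27.27 − 10) − 305.0 = 138.5·ln 17.27 − 305.0 = 138.5·2.8490 − 305.0 = 89.582.
Rounded: 90.

90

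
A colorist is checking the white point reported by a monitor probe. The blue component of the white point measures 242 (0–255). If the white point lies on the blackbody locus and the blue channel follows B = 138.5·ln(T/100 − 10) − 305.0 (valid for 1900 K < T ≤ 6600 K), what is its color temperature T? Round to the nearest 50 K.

ln(t − 10) = (242 + 305.0) / 138.5 = 3.9495.
t − 10 = e^3.9495 = 51.907, so t = 61.907.
T = 100·t = 6191 K → 6200 K to the nearest 50 K.

6200 K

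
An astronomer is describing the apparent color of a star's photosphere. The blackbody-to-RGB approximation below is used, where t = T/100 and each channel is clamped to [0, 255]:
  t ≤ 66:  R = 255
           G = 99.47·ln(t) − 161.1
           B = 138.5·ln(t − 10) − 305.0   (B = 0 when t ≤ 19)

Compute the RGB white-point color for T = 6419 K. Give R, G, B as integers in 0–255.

t = 6419/100 = 64.19; the t ≤ 66 branch applies.
R = 255 by definition for t ≤ 66.
G = 99.47·ln 64.19 − 161.1 = 99.47·4.1618 − 161.1 = 252.879.
B = 138.5·ln(64.19 − 10) − 305.0 = 138.5·ln 54.19 − 305.0 = 138.5·3.9925 − 305.0 = 247.961.
Rounded: (255, 253, 248).

R=255, G=253, B=248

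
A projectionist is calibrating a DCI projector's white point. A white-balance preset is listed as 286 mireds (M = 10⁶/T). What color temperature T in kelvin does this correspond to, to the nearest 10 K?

3500 K

T = 10⁶ / 286 = 3496.50 K → 3500 K.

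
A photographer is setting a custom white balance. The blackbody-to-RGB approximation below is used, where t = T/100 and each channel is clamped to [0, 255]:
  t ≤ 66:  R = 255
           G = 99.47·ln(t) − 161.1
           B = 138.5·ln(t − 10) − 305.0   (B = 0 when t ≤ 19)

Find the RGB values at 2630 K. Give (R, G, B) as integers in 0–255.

t = 2630/100 = 26.3; the t ≤ 66 branch applies.
R = 255 by definition for t ≤ 66.
G = 99.47·ln 26.3 − 161.1 = 99.47·3.2696 − 161.1 = 164.124.
B = 138.5·ln(26.3 − 10) − 305.0 = 138.5·ln 16.3 − 305.0 = 138.5·2.7912 − 305.0 = 81.576.
Rounded: (255, 164, 82).

(255, 164, 82)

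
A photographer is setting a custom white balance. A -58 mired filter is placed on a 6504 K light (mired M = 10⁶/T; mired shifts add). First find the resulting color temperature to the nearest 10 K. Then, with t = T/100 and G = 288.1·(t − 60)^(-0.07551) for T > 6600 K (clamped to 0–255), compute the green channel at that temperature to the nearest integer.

216

M_in = 10⁶/6504 = 153.75; M_out = 153.75 + (-58) = 95.75.
T_out = 10⁶/95.75 = 10443.7 K → 10440 K; t = 104.4.
G = 288.1·(104.4 − 60)^(-0.07551) = 288.1·44.4^(-0.07551) = 288.1·0.75094 = 216.346.
Rounded: 216.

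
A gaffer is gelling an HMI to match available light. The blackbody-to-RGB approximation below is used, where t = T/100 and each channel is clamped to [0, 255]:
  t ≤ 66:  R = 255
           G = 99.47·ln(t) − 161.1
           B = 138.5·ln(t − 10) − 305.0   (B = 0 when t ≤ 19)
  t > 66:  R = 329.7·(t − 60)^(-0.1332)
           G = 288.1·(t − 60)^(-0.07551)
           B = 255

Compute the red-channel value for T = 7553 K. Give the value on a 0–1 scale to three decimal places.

t = 7553/100 = 75.53; the t > 66 branch applies.
R = 329.7·(75.53 − 60)^(-0.1332) = 329.7·15.53^(-0.1332) = 329.7·0.69396 = 228.799.
On a 0–1 scale: 228.799/255 = 0.8973 → 0.897.

0.897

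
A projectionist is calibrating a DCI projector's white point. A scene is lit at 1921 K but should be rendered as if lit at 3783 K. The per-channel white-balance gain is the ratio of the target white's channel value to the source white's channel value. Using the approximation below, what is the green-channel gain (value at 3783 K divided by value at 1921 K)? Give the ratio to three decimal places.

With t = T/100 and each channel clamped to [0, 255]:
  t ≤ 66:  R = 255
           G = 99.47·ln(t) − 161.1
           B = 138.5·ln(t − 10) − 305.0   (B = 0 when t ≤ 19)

At 1921 K (t = 19.21):
  G = 99.47·ln 19.21 − 161.1 = 99.47·2.9554 − 161.1 = 132.877.
At 3783 K (t = 37.83):
  G = 99.47·ln 37.83 − 161.1 = 99.47·3.6331 − 161.1 = 200.285.
Gain = 200.285 / 132.877 = 1.5073 → 1.507.

1.507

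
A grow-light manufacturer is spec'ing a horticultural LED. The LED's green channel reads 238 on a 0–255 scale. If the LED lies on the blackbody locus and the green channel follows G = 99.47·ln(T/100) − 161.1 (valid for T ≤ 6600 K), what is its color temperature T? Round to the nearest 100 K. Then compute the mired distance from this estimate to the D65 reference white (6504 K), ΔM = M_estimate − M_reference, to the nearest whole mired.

ln t = (238 + 161.1) / 99.47 = 4.0123.
t = e^4.0123 = 55.272.
T = 100·t = 5527 K → 5500 K to the nearest 100 K.
M_estimate = 10⁶/5500 = 181.82; M_reference = 10⁶/6504 = 153.75.
ΔM = 181.82 − 153.75 = 28.07 → +28 mireds.

+28 mireds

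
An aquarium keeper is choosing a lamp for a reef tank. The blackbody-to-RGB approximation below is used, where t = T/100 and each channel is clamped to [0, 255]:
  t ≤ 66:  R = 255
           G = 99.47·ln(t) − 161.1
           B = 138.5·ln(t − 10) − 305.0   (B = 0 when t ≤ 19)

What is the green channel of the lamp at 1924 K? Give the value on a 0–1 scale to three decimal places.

0.522

t = 1924/100 = 19.24; the t ≤ 66 branch applies.
G = 99.47·ln 19.24 − 161.1 = 99.47·2.9570 − 161.1 = 133.032.
On a 0–1 scale: 133.032/255 = 0.5217 → 0.522.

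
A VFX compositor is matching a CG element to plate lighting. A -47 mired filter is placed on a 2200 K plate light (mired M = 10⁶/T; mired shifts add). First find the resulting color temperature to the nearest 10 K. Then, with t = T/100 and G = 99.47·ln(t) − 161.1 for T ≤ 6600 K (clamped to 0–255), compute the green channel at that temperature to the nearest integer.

M_in = 10⁶/2200 = 454.55; M_out = 454.55 + (-47) = 407.55.
T_out = 10⁶/407.55 = 2453.7 K → 2450 K; t = 24.5.
G = 99.47·ln 24.5 − 161.1 = 99.47·3.1987 − 161.1 = 157.072.
Rounded: 157.

157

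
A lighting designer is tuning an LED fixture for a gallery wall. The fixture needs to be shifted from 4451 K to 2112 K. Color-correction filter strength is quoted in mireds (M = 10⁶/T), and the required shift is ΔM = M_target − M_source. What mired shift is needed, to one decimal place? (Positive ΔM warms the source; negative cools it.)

+248.8 mireds

M_source = 10⁶/4451 = 224.669; M_target = 10⁶/2112 = 473.485.
ΔM = 473.485 − 224.669 = 248.816 → +248.8 mireds, a warming shift.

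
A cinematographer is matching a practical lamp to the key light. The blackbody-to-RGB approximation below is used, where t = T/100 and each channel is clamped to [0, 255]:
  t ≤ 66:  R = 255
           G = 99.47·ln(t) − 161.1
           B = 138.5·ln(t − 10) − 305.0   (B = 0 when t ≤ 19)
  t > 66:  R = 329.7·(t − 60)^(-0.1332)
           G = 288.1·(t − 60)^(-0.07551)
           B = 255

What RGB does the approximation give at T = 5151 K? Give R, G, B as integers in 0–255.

R=255, G=231, B=211

t = 5151/100 = 51.51; the t ≤ 66 branch applies.
R = 255 by definition for t ≤ 66.
G = 99.47·ln 51.51 − 161.1 = 99.47·3.9418 − 161.1 = 230.988.
B = 138.5·ln(51.51 − 10) − 305.0 = 138.5·ln 41.51 − 305.0 = 138.5·3.7259 − 305.0 = 211.042.
Rounded: (255, 231, 211).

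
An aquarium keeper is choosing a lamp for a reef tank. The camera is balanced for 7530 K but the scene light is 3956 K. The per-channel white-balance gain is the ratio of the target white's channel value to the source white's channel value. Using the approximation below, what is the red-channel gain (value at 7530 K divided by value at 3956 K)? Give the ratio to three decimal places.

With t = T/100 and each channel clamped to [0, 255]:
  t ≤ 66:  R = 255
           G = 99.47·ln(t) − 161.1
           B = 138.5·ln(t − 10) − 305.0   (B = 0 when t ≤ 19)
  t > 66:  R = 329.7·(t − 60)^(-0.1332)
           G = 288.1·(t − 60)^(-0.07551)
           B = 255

0.899

At 3956 K (t = 39.56):
  R = 255 by definition for t ≤ 66.
At 7530 K (t = 75.3):
  R = 329.7·(75.3 − 60)^(-0.1332) = 329.7·15.3^(-0.1332) = 329.7·0.69534 = 229.255.
Gain = 229.255 / 255.000 = 0.8990 → 0.899.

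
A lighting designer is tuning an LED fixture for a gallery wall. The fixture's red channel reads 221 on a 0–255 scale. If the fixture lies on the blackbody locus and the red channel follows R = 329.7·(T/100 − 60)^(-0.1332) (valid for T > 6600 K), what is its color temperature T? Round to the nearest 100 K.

8000 K

(t − 60)^(-0.1332) = 221/329.7 = 0.67031.
t − 60 = 0.67031^(1/-0.1332) = 0.67031^(-7.508) = 20.149, so t = 80.149.
T = 100·t = 8015 K → 8000 K to the nearest 100 K.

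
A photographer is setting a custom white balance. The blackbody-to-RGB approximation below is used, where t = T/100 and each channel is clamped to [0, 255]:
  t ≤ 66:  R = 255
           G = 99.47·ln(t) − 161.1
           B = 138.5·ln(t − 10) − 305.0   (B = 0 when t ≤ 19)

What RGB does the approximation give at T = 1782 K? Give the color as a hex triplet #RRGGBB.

#FF7D00

t = 1782/100 = 17.82; the t ≤ 66 branch applies.
R = 255 by definition for t ≤ 66.
G = 99.47·ln 17.82 − 161.1 = 99.47·2.8803 − 161.1 = 125.406.
t = 17.82 ≤ 19, so B = 0.
Rounded: (255, 125, 0).
In hex: #FF7D00.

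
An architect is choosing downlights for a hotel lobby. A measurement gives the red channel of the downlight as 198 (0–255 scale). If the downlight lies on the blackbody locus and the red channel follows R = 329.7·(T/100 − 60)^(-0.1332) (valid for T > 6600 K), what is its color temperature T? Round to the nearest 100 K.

(t − 60)^(-0.1332) = 198/329.7 = 0.60055.
t − 60 = 0.60055^(1/-0.1332) = 0.60055^(-7.508) = 45.980, so t = 105.980.
T = 100·t = 10598 K → 10600 K to the nearest 100 K.

10600 K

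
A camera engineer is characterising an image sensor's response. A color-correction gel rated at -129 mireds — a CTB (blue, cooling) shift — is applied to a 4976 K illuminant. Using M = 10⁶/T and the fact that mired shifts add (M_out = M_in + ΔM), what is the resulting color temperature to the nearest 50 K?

M_in = 10⁶/4976 = 200.96 mireds.
M_out = 200.96 + (-129) = 71.96 mireds.
T_out = 10⁶/71.96 = 13895.7 K → 13900 K.

13900 K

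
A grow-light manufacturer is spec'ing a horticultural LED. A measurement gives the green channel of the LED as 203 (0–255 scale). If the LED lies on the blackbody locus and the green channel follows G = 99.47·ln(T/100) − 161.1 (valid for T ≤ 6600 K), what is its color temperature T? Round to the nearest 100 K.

3900 K

ln t = (203 + 161.1) / 99.47 = 3.6604.
t = e^3.6604 = 38.877.
T = 100·t = 3888 K → 3900 K to the nearest 100 K.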